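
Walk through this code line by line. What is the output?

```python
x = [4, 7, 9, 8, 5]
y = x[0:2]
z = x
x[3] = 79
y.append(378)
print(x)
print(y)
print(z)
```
[4, 7, 9, 79, 5]
[4, 7, 378]
[4, 7, 9, 79, 5]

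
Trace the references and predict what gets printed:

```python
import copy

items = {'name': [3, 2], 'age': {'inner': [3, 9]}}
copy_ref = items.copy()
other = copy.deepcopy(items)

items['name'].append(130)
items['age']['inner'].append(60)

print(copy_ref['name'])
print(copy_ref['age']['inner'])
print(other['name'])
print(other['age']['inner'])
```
[3, 2, 130]
[3, 9, 60]
[3, 2]
[3, 9]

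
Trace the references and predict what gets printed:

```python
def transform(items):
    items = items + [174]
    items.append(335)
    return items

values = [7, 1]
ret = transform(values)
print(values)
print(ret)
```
[7, 1]
[7, 1, 174, 335]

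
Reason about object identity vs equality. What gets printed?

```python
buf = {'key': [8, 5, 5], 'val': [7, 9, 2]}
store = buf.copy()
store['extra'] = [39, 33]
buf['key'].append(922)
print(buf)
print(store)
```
{'key': [8, 5, 5, 922], 'val': [7, 9, 2]}
{'key': [8, 5, 5, 922], 'val': [7, 9, 2], 'extra': [39, 33]}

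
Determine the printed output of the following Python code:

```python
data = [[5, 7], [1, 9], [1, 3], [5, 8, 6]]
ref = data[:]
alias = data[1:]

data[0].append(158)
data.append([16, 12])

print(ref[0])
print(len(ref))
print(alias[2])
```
[5, 7, 158]
4
[5, 8, 6]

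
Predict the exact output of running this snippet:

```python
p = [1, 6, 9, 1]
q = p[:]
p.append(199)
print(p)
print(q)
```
[1, 6, 9, 1, 199]
[1, 6, 9, 1]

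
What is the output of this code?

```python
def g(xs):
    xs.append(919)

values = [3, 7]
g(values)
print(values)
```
[3, 7, 919]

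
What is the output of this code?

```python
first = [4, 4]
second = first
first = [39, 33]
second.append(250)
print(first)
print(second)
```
[39, 33]
[4, 4, 250]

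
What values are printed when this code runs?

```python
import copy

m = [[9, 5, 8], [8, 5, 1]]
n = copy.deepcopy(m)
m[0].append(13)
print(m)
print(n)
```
[[9, 5, 8, 13], [8, 5, 1]]
[[9, 5, 8], [8, 5, 1]]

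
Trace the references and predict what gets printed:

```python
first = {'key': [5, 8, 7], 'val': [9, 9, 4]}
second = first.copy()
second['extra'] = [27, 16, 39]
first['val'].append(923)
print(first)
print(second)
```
{'key': [5, 8, 7], 'val': [9, 9, 4, 923]}
{'key': [5, 8, 7], 'val': [9, 9, 4, 923], 'extra': [27, 16, 39]}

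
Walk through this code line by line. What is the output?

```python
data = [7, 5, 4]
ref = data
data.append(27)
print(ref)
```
[7, 5, 4, 27]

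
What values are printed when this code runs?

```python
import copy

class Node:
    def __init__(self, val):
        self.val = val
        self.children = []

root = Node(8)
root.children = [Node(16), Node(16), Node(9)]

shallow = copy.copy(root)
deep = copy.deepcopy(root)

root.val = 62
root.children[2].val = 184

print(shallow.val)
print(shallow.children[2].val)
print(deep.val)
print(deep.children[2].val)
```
8
184
8
9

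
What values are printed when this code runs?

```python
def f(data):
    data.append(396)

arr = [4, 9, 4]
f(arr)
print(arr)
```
[4, 9, 4, 396]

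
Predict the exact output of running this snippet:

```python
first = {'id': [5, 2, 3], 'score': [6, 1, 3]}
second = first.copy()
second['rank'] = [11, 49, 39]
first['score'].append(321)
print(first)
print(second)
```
{'id': [5, 2, 3], 'score': [6, 1, 3, 321]}
{'id': [5, 2, 3], 'score': [6, 1, 3, 321], 'rank': [11, 49, 39]}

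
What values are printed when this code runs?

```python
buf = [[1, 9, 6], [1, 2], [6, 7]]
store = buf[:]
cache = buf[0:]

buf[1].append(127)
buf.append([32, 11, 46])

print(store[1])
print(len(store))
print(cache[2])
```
[1, 2, 127]
3
[6, 7]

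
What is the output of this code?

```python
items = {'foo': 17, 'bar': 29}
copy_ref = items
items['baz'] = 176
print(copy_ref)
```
{'foo': 17, 'bar': 29, 'baz': 176}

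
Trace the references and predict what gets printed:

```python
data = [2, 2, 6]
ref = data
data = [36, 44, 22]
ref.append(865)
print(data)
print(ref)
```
[36, 44, 22]
[2, 2, 6, 865]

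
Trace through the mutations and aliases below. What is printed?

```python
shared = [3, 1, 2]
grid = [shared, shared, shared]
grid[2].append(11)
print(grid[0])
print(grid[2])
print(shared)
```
[3, 1, 2, 11]
[3, 1, 2, 11]
[3, 1, 2, 11]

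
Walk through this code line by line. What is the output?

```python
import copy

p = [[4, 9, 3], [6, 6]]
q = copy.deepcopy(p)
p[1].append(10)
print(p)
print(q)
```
[[4, 9, 3], [6, 6, 10]]
[[4, 9, 3], [6, 6]]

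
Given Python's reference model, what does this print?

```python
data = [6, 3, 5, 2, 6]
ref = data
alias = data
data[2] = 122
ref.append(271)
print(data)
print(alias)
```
[6, 3, 122, 2, 6, 271]
[6, 3, 122, 2, 6, 271]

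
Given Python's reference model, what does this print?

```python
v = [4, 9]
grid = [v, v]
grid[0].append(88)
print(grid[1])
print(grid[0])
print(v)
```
[4, 9, 88]
[4, 9, 88]
[4, 9, 88]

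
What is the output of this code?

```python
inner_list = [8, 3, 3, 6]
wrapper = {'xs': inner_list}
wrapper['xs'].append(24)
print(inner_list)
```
[8, 3, 3, 6, 24]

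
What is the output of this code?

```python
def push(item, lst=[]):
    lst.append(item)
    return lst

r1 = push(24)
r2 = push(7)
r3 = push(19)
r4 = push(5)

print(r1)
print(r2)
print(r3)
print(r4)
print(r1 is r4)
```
[24, 7, 19, 5]
[24, 7, 19, 5]
[24, 7, 19, 5]
[24, 7, 19, 5]
True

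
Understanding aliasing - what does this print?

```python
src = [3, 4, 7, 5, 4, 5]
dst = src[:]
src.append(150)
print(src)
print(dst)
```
[3, 4, 7, 5, 4, 5, 150]
[3, 4, 7, 5, 4, 5]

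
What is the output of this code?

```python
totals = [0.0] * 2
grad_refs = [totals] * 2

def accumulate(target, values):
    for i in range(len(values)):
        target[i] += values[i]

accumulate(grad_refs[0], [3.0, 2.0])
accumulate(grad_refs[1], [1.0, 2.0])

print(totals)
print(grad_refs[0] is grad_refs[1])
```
[4.0, 4.0]
True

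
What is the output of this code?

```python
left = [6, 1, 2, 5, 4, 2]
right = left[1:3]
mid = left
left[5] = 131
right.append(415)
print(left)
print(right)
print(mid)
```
[6, 1, 2, 5, 4, 131]
[1, 2, 415]
[6, 1, 2, 5, 4, 131]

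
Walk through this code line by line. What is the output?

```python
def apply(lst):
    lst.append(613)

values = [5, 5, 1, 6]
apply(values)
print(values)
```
[5, 5, 1, 6, 613]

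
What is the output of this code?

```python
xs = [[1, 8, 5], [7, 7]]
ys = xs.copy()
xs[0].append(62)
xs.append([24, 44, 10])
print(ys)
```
[[1, 8, 5, 62], [7, 7]]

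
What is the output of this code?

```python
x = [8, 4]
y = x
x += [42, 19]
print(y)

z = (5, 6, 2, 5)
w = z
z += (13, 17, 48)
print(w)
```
[8, 4, 42, 19]
(5, 6, 2, 5)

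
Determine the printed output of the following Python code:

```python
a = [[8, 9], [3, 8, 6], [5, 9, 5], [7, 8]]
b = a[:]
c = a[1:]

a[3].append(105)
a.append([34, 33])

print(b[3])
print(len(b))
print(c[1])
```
[7, 8, 105]
4
[5, 9, 5]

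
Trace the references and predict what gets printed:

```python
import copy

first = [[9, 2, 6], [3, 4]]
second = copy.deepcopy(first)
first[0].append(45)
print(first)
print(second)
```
[[9, 2, 6, 45], [3, 4]]
[[9, 2, 6], [3, 4]]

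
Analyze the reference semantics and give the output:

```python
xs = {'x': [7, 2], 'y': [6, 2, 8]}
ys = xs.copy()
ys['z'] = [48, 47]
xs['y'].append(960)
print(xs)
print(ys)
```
{'x': [7, 2], 'y': [6, 2, 8, 960]}
{'x': [7, 2], 'y': [6, 2, 8, 960], 'z': [48, 47]}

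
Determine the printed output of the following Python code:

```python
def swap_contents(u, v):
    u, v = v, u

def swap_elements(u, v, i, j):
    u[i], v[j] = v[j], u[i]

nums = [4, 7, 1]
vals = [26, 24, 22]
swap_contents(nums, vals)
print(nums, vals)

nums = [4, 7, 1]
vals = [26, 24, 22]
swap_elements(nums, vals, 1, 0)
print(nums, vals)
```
[4, 7, 1] [26, 24, 22]
[4, 26, 1] [7, 24, 22]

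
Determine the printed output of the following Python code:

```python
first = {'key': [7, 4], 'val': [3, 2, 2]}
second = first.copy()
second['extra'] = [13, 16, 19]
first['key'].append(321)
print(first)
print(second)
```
{'key': [7, 4, 321], 'val': [3, 2, 2]}
{'key': [7, 4, 321], 'val': [3, 2, 2], 'extra': [13, 16, 19]}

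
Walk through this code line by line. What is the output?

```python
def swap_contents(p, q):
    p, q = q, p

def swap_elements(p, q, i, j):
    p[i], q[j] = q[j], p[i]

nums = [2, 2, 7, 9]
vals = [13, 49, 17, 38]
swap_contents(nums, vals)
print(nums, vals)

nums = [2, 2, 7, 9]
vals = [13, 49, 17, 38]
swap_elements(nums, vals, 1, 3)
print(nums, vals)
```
[2, 2, 7, 9] [13, 49, 17, 38]
[2, 38, 7, 9] [13, 49, 17, 2]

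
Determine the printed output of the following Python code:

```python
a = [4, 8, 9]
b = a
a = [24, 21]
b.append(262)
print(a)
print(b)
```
[24, 21]
[4, 8, 9, 262]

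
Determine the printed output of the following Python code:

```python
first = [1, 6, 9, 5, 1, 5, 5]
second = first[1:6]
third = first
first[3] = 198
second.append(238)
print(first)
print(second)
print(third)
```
[1, 6, 9, 198, 1, 5, 5]
[6, 9, 5, 1, 5, 238]
[1, 6, 9, 198, 1, 5, 5]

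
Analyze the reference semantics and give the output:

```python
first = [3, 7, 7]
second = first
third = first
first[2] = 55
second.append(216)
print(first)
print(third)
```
[3, 7, 55, 216]
[3, 7, 55, 216]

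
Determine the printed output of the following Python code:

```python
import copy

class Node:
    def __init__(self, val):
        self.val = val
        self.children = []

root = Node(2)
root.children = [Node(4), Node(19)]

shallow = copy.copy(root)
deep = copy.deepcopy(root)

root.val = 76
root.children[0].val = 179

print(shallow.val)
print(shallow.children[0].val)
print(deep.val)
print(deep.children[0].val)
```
2
179
2
4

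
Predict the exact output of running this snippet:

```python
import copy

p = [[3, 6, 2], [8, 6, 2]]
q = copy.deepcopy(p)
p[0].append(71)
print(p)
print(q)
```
[[3, 6, 2, 71], [8, 6, 2]]
[[3, 6, 2], [8, 6, 2]]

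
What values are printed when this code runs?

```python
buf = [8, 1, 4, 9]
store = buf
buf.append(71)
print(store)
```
[8, 1, 4, 9, 71]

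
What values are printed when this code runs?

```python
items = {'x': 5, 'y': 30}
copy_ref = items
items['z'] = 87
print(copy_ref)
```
{'x': 5, 'y': 30, 'z': 87}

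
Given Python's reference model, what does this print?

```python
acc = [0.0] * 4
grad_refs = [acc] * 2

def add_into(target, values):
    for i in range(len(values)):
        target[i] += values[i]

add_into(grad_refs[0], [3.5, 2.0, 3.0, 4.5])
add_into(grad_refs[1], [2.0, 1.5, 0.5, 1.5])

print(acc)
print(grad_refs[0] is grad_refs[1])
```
[5.5, 3.5, 3.5, 6.0]
True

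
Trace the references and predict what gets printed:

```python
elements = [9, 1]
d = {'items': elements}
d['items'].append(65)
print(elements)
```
[9, 1, 65]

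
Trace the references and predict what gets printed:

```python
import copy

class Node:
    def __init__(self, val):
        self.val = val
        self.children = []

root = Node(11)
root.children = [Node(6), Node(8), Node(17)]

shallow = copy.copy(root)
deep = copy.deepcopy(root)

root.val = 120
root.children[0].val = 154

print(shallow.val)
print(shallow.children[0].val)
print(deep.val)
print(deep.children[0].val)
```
11
154
11
6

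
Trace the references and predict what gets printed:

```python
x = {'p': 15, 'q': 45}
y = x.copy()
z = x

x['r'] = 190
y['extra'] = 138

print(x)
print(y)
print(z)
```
{'p': 15, 'q': 45, 'r': 190}
{'p': 15, 'q': 45, 'extra': 138}
{'p': 15, 'q': 45, 'r': 190}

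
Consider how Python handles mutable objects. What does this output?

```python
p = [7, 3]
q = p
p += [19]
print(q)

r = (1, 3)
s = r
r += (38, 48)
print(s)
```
[7, 3, 19]
(1, 3)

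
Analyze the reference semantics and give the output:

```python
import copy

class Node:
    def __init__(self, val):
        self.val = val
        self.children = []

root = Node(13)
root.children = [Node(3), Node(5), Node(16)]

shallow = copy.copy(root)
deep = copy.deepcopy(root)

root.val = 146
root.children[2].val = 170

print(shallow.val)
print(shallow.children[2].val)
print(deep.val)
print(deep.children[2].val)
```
13
170
13
16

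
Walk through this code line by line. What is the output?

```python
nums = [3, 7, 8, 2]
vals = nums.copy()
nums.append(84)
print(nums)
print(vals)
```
[3, 7, 8, 2, 84]
[3, 7, 8, 2]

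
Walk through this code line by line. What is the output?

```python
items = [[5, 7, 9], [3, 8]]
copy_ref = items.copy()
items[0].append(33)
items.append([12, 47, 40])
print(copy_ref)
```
[[5, 7, 9, 33], [3, 8]]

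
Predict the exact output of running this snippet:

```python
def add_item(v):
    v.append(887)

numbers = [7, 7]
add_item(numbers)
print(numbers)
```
[7, 7, 887]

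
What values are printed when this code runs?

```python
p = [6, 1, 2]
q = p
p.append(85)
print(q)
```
[6, 1, 2, 85]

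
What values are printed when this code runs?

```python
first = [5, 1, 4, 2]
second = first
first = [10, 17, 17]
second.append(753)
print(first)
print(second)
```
[10, 17, 17]
[5, 1, 4, 2, 753]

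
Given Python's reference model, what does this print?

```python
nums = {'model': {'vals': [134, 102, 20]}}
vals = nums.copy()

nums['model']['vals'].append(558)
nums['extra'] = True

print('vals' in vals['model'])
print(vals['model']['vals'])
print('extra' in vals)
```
True
[134, 102, 20, 558]
False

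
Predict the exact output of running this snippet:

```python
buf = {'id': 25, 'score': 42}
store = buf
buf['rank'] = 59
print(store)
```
{'id': 25, 'score': 42, 'rank': 59}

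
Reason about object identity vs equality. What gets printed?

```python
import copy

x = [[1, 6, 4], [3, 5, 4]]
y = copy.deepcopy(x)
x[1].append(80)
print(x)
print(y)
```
[[1, 6, 4], [3, 5, 4, 80]]
[[1, 6, 4], [3, 5, 4]]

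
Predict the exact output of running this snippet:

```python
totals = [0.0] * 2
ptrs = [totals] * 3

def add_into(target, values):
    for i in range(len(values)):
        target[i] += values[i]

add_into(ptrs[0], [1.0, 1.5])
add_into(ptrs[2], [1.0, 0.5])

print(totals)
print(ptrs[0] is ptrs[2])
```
[2.0, 2.0]
True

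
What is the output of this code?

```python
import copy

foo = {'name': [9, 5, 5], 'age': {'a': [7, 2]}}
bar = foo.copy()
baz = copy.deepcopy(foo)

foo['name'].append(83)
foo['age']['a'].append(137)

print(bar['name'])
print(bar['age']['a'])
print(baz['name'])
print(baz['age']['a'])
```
[9, 5, 5, 83]
[7, 2, 137]
[9, 5, 5]
[7, 2]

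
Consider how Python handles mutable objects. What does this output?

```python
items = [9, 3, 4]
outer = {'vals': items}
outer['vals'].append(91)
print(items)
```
[9, 3, 4, 91]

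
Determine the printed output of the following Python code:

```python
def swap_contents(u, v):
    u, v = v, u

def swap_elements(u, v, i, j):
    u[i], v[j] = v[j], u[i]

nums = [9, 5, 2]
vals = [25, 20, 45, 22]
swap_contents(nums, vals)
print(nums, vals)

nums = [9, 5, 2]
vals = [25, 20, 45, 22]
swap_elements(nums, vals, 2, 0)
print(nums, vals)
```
[9, 5, 2] [25, 20, 45, 22]
[9, 5, 25] [2, 20, 45, 22]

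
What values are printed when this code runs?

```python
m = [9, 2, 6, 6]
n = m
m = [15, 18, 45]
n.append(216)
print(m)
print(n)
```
[15, 18, 45]
[9, 2, 6, 6, 216]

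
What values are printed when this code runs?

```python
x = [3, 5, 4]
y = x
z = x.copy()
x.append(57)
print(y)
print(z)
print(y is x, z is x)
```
[3, 5, 4, 57]
[3, 5, 4]
True False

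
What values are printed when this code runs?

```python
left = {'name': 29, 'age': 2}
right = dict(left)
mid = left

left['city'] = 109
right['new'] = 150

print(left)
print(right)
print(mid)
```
{'name': 29, 'age': 2, 'city': 109}
{'name': 29, 'age': 2, 'new': 150}
{'name': 29, 'age': 2, 'city': 109}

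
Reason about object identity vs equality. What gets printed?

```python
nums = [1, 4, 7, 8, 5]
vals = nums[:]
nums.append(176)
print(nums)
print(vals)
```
[1, 4, 7, 8, 5, 176]
[1, 4, 7, 8, 5]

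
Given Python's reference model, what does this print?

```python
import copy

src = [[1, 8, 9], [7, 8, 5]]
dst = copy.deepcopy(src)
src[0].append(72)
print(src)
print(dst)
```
[[1, 8, 9, 72], [7, 8, 5]]
[[1, 8, 9], [7, 8, 5]]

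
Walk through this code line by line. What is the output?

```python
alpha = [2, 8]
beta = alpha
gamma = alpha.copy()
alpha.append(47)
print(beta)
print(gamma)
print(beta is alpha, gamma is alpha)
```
[2, 8, 47]
[2, 8]
True False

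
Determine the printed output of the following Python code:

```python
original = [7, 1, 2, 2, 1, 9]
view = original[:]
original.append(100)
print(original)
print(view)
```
[7, 1, 2, 2, 1, 9, 100]
[7, 1, 2, 2, 1, 9]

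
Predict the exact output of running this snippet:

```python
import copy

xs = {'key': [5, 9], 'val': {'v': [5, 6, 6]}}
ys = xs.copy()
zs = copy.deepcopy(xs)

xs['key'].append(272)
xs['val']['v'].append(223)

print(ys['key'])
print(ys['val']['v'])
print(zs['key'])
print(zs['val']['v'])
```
[5, 9, 272]
[5, 6, 6, 223]
[5, 9]
[5, 6, 6]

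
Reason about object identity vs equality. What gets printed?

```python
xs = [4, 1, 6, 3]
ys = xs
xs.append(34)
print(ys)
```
[4, 1, 6, 3, 34]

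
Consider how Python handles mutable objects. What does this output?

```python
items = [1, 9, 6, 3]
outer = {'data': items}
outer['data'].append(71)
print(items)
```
[1, 9, 6, 3, 71]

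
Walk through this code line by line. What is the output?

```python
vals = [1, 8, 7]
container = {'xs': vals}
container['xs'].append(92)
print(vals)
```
[1, 8, 7, 92]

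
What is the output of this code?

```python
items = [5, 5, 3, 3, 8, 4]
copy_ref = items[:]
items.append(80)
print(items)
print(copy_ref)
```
[5, 5, 3, 3, 8, 4, 80]
[5, 5, 3, 3, 8, 4]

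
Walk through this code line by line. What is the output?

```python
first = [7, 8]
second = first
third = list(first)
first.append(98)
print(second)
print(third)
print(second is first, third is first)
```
[7, 8, 98]
[7, 8]
True False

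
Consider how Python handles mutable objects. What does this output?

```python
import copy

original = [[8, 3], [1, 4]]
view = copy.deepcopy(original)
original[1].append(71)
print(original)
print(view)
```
[[8, 3], [1, 4, 71]]
[[8, 3], [1, 4]]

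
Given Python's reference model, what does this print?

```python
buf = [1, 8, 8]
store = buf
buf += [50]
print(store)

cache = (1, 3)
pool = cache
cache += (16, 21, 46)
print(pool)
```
[1, 8, 8, 50]
(1, 3)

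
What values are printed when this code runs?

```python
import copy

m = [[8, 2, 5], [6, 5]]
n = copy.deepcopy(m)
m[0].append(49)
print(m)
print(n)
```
[[8, 2, 5, 49], [6, 5]]
[[8, 2, 5], [6, 5]]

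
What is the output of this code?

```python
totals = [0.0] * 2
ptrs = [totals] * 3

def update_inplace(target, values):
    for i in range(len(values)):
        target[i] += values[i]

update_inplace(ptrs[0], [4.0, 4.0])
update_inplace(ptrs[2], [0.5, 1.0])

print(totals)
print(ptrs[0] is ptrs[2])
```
[4.5, 5.0]
True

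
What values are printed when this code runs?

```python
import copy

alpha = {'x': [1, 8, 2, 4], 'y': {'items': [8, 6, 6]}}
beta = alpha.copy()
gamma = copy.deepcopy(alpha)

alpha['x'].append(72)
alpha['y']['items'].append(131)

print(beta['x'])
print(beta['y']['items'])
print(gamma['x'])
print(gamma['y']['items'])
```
[1, 8, 2, 4, 72]
[8, 6, 6, 131]
[1, 8, 2, 4]
[8, 6, 6]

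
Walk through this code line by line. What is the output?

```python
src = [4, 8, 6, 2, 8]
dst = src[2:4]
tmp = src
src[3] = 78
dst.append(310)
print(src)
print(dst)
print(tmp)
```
[4, 8, 6, 78, 8]
[6, 2, 310]
[4, 8, 6, 78, 8]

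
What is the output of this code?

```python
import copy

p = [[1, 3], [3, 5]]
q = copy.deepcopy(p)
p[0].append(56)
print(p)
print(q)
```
[[1, 3, 56], [3, 5]]
[[1, 3], [3, 5]]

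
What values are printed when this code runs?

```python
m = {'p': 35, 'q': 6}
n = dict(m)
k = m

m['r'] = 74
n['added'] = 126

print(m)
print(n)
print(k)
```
{'p': 35, 'q': 6, 'r': 74}
{'p': 35, 'q': 6, 'added': 126}
{'p': 35, 'q': 6, 'r': 74}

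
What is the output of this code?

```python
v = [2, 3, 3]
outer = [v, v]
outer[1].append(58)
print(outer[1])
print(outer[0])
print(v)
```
[2, 3, 3, 58]
[2, 3, 3, 58]
[2, 3, 3, 58]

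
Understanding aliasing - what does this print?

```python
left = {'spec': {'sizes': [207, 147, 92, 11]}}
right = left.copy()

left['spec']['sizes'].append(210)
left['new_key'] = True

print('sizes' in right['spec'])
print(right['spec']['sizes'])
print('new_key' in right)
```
True
[207, 147, 92, 11, 210]
False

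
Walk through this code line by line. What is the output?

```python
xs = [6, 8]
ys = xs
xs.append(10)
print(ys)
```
[6, 8, 10]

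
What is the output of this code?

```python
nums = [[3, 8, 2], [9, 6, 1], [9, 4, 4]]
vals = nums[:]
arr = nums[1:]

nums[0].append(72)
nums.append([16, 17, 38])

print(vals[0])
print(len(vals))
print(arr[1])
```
[3, 8, 2, 72]
3
[9, 4, 4]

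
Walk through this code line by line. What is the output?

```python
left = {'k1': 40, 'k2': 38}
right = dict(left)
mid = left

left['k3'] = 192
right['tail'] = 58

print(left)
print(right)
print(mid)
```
{'k1': 40, 'k2': 38, 'k3': 192}
{'k1': 40, 'k2': 38, 'tail': 58}
{'k1': 40, 'k2': 38, 'k3': 192}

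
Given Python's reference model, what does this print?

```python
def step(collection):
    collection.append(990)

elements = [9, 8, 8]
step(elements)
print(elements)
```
[9, 8, 8, 990]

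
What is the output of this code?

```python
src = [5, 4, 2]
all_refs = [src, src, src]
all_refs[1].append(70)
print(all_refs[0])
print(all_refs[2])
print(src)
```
[5, 4, 2, 70]
[5, 4, 2, 70]
[5, 4, 2, 70]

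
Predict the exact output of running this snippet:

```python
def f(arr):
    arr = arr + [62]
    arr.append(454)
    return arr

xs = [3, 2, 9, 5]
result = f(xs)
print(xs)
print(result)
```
[3, 2, 9, 5]
[3, 2, 9, 5, 62, 454]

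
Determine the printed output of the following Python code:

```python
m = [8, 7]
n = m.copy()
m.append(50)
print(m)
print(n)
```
[8, 7, 50]
[8, 7]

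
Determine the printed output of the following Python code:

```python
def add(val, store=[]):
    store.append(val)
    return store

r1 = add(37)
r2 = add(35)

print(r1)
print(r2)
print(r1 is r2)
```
[37, 35]
[37, 35]
True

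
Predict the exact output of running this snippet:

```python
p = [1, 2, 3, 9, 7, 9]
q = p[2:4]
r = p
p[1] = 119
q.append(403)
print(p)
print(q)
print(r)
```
[1, 119, 3, 9, 7, 9]
[3, 9, 403]
[1, 119, 3, 9, 7, 9]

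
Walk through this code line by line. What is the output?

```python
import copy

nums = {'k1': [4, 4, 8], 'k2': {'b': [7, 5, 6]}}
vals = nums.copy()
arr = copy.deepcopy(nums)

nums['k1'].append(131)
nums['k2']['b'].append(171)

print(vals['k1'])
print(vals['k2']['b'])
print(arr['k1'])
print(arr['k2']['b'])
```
[4, 4, 8, 131]
[7, 5, 6, 171]
[4, 4, 8]
[7, 5, 6]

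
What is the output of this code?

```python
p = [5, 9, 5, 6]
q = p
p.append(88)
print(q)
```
[5, 9, 5, 6, 88]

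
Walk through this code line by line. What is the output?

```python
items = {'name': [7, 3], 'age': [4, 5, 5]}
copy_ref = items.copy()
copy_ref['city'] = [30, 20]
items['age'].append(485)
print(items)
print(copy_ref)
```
{'name': [7, 3], 'age': [4, 5, 5, 485]}
{'name': [7, 3], 'age': [4, 5, 5, 485], 'city': [30, 20]}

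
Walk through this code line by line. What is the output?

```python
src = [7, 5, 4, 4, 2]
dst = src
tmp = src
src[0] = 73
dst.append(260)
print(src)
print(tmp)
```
[73, 5, 4, 4, 2, 260]
[73, 5, 4, 4, 2, 260]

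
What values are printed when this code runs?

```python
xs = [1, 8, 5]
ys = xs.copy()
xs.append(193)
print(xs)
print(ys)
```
[1, 8, 5, 193]
[1, 8, 5]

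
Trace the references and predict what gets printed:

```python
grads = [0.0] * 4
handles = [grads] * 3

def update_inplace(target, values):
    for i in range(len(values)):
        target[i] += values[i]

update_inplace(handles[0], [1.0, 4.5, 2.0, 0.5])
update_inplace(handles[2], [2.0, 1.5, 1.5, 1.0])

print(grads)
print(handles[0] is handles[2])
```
[3.0, 6.0, 3.5, 1.5]
True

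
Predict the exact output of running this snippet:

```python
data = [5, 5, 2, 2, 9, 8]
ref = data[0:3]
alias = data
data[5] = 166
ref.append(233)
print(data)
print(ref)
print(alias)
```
[5, 5, 2, 2, 9, 166]
[5, 5, 2, 233]
[5, 5, 2, 2, 9, 166]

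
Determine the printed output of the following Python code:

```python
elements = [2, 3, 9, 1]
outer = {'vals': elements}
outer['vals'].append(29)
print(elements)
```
[2, 3, 9, 1, 29]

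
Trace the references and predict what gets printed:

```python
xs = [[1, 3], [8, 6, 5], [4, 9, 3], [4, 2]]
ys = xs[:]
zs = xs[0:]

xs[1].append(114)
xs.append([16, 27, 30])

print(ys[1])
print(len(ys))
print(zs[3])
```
[8, 6, 5, 114]
4
[4, 2]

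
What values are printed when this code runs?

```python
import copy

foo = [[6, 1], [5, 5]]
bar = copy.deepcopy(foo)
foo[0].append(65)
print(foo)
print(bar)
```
[[6, 1, 65], [5, 5]]
[[6, 1], [5, 5]]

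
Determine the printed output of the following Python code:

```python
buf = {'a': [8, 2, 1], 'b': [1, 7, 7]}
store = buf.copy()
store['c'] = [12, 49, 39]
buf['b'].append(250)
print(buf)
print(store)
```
{'a': [8, 2, 1], 'b': [1, 7, 7, 250]}
{'a': [8, 2, 1], 'b': [1, 7, 7, 250], 'c': [12, 49, 39]}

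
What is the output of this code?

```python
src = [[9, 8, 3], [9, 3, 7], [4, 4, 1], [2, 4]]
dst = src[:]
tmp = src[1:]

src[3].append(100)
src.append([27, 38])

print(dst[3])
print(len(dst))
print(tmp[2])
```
[2, 4, 100]
4
[2, 4, 100]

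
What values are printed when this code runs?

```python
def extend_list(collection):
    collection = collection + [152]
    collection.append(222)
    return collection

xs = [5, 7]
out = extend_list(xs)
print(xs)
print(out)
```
[5, 7]
[5, 7, 152, 222]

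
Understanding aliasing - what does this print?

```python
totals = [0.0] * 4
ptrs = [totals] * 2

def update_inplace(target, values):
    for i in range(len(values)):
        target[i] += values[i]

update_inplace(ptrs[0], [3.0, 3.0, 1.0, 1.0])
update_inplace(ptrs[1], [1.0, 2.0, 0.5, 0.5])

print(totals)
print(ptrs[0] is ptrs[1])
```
[4.0, 5.0, 1.5, 1.5]
True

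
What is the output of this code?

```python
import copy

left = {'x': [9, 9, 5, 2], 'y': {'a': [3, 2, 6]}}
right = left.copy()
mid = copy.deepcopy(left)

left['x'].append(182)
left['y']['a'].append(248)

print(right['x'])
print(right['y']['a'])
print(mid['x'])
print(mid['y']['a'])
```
[9, 9, 5, 2, 182]
[3, 2, 6, 248]
[9, 9, 5, 2]
[3, 2, 6]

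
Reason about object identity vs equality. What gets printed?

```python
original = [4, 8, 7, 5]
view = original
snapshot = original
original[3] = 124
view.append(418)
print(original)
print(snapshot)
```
[4, 8, 7, 124, 418]
[4, 8, 7, 124, 418]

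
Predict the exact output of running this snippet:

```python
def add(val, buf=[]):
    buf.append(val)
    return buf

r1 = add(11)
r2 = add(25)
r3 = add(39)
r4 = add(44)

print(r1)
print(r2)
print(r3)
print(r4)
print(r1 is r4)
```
[11, 25, 39, 44]
[11, 25, 39, 44]
[11, 25, 39, 44]
[11, 25, 39, 44]
True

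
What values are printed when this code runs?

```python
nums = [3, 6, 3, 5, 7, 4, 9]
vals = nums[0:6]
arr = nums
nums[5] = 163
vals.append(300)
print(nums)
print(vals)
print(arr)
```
[3, 6, 3, 5, 7, 163, 9]
[3, 6, 3, 5, 7, 4, 300]
[3, 6, 3, 5, 7, 163, 9]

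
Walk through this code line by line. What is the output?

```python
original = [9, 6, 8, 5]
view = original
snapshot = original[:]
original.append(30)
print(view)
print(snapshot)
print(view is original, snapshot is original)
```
[9, 6, 8, 5, 30]
[9, 6, 8, 5]
True False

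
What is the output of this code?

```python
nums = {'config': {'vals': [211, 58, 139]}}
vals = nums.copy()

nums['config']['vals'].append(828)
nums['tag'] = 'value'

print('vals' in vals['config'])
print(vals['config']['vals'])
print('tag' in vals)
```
True
[211, 58, 139, 828]
False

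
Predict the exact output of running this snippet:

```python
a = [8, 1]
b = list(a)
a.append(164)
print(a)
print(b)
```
[8, 1, 164]
[8, 1]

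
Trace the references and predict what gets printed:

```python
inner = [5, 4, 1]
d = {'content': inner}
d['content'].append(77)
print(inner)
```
[5, 4, 1, 77]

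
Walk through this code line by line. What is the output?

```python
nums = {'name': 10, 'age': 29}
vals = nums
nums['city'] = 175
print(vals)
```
{'name': 10, 'age': 29, 'city': 175}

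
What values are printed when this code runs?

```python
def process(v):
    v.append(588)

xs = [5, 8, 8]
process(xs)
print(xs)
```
[5, 8, 8, 588]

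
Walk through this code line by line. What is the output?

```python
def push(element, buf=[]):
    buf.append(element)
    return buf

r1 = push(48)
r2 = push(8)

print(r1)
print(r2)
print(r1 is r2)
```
[48, 8]
[48, 8]
True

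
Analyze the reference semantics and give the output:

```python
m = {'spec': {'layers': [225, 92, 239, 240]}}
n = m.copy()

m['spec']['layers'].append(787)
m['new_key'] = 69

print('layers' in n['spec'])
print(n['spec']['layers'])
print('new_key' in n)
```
True
[225, 92, 239, 240, 787]
False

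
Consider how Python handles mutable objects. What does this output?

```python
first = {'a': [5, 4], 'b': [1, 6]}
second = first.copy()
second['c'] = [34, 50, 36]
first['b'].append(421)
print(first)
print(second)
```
{'a': [5, 4], 'b': [1, 6, 421]}
{'a': [5, 4], 'b': [1, 6, 421], 'c': [34, 50, 36]}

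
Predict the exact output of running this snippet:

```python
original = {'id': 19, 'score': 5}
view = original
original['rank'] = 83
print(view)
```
{'id': 19, 'score': 5, 'rank': 83}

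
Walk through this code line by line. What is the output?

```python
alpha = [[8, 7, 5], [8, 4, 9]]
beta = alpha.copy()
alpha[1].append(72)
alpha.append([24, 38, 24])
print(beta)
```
[[8, 7, 5], [8, 4, 9, 72]]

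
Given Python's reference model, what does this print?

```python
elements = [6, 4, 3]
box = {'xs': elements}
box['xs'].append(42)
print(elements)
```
[6, 4, 3, 42]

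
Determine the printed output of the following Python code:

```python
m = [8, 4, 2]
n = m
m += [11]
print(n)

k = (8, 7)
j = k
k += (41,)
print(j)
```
[8, 4, 2, 11]
(8, 7)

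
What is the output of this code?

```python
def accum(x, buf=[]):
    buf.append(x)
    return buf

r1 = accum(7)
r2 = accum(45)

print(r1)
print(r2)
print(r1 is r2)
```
[7, 45]
[7, 45]
True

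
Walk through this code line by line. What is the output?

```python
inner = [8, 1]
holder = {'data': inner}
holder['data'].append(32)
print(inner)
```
[8, 1, 32]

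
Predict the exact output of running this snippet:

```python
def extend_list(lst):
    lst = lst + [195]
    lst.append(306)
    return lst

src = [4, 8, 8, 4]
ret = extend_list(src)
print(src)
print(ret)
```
[4, 8, 8, 4]
[4, 8, 8, 4, 195, 306]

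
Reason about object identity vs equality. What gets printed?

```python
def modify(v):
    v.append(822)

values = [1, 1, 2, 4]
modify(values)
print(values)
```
[1, 1, 2, 4, 822]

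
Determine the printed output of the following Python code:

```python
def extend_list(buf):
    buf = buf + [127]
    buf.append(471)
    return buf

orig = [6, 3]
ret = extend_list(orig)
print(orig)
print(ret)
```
[6, 3]
[6, 3, 127, 471]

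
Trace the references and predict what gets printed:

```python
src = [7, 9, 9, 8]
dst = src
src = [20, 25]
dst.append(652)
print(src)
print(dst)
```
[20, 25]
[7, 9, 9, 8, 652]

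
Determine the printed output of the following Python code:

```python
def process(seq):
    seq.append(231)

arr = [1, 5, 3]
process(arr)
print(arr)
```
[1, 5, 3, 231]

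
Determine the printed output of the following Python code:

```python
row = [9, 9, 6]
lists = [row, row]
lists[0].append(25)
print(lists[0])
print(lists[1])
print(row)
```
[9, 9, 6, 25]
[9, 9, 6, 25]
[9, 9, 6, 25]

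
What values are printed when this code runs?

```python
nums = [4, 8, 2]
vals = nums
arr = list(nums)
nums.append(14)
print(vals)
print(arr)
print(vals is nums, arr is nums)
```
[4, 8, 2, 14]
[4, 8, 2]
True False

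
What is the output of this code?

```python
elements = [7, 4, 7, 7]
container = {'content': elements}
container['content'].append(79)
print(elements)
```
[7, 4, 7, 7, 79]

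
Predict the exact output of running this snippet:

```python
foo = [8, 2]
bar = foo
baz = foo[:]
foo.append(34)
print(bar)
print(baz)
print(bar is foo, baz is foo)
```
[8, 2, 34]
[8, 2]
True False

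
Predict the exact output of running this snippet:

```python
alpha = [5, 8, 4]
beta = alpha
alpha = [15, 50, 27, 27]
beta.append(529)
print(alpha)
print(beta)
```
[15, 50, 27, 27]
[5, 8, 4, 529]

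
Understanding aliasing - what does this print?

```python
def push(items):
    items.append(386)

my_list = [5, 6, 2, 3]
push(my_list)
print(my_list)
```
[5, 6, 2, 3, 386]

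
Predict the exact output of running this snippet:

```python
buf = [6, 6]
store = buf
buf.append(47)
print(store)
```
[6, 6, 47]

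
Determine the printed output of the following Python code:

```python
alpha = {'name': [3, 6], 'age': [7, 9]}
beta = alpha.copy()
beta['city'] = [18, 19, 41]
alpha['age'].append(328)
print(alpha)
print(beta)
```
{'name': [3, 6], 'age': [7, 9, 328]}
{'name': [3, 6], 'age': [7, 9, 328], 'city': [18, 19, 41]}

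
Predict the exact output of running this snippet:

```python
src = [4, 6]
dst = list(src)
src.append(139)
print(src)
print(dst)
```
[4, 6, 139]
[4, 6]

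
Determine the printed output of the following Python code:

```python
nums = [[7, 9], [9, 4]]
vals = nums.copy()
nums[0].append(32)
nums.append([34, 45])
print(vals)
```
[[7, 9, 32], [9, 4]]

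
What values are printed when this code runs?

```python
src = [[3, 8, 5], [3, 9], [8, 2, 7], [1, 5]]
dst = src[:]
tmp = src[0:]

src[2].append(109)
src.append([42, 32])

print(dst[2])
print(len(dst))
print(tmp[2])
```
[8, 2, 7, 109]
4
[8, 2, 7, 109]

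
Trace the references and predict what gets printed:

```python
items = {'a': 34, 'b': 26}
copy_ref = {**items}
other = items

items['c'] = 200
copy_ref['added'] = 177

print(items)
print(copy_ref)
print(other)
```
{'a': 34, 'b': 26, 'c': 200}
{'a': 34, 'b': 26, 'added': 177}
{'a': 34, 'b': 26, 'c': 200}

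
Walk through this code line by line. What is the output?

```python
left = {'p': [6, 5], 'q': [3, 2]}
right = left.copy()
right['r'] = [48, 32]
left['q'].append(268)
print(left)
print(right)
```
{'p': [6, 5], 'q': [3, 2, 268]}
{'p': [6, 5], 'q': [3, 2, 268], 'r': [48, 32]}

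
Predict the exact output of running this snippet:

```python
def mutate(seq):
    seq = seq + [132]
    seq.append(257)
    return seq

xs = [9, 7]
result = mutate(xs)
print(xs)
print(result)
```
[9, 7]
[9, 7, 132, 257]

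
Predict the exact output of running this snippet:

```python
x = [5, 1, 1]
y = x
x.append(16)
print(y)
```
[5, 1, 1, 16]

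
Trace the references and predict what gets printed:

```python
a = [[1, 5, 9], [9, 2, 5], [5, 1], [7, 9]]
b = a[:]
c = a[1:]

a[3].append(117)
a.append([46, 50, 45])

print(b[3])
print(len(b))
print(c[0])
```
[7, 9, 117]
4
[9, 2, 5]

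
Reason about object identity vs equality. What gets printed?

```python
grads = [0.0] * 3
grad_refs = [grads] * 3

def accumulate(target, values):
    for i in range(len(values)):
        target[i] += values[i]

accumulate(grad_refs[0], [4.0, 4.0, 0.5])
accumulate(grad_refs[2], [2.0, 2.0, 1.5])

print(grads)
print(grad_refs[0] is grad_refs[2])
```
[6.0, 6.0, 2.0]
True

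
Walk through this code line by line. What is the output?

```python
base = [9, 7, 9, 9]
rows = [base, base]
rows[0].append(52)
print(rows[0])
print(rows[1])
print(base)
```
[9, 7, 9, 9, 52]
[9, 7, 9, 9, 52]
[9, 7, 9, 9, 52]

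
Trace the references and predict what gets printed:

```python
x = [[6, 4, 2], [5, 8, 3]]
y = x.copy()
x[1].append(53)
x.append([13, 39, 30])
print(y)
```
[[6, 4, 2], [5, 8, 3, 53]]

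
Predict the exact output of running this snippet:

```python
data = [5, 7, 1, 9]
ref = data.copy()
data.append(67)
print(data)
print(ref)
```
[5, 7, 1, 9, 67]
[5, 7, 1, 9]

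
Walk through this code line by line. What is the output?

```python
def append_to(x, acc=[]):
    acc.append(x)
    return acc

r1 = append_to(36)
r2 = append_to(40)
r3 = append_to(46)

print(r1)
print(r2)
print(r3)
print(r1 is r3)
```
[36, 40, 46]
[36, 40, 46]
[36, 40, 46]
True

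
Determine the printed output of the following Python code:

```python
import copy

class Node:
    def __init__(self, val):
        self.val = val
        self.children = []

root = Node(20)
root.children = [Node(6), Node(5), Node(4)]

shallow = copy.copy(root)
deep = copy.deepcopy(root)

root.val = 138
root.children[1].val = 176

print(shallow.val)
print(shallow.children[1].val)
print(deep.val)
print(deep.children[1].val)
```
20
176
20
5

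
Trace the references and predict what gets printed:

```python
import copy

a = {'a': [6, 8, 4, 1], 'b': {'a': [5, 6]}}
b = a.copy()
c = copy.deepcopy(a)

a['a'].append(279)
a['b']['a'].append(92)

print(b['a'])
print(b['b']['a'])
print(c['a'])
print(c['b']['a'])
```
[6, 8, 4, 1, 279]
[5, 6, 92]
[6, 8, 4, 1]
[5, 6]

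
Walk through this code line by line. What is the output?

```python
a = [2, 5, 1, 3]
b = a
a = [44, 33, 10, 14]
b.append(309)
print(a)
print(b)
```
[44, 33, 10, 14]
[2, 5, 1, 3, 309]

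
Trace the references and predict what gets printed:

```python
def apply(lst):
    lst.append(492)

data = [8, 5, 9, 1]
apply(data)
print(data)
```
[8, 5, 9, 1, 492]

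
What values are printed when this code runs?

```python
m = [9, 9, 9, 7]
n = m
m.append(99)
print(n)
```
[9, 9, 9, 7, 99]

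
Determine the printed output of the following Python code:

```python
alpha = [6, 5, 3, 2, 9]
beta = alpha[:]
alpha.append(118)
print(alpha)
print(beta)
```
[6, 5, 3, 2, 9, 118]
[6, 5, 3, 2, 9]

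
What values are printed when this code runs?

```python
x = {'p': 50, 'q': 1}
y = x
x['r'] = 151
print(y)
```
{'p': 50, 'q': 1, 'r': 151}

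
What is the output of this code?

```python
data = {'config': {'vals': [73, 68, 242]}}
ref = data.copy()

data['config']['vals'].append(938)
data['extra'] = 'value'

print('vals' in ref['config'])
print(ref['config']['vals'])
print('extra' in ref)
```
True
[73, 68, 242, 938]
False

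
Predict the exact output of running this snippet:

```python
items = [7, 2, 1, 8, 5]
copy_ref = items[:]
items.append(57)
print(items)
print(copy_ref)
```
[7, 2, 1, 8, 5, 57]
[7, 2, 1, 8, 5]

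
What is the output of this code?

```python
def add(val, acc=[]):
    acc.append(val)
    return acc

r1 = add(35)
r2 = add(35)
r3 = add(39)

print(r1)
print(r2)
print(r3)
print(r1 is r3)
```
[35, 35, 39]
[35, 35, 39]
[35, 35, 39]
True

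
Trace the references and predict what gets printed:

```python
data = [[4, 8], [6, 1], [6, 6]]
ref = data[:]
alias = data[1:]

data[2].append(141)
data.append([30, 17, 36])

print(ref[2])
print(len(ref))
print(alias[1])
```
[6, 6, 141]
3
[6, 6, 141]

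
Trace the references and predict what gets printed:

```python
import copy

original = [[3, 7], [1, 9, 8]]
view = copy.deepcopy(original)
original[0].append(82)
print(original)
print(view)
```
[[3, 7, 82], [1, 9, 8]]
[[3, 7], [1, 9, 8]]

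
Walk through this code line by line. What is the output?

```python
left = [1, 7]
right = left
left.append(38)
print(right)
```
[1, 7, 38]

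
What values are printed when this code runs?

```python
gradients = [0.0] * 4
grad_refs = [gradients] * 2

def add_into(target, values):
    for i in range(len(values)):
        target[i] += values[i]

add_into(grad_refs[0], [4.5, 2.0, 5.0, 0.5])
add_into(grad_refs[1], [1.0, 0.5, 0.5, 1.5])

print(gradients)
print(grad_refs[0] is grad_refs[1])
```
[5.5, 2.5, 5.5, 2.0]
True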